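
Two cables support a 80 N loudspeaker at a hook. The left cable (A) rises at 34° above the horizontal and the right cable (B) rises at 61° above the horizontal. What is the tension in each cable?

ΣF_x = 0: −T_A·cos34° + T_B·cos61° = 0 → T_B = 1.71003·T_A.
ΣF_y = 0: T_A·sin34° + T_B·sin61° = 80.
Substitute: T_A·(0.559193 + 1.71003·0.87462) = 80 → T_A = 38.9329 ≈ 38.93 N.
Then T_B = 1.71003 × 38.9329 = 66.58 N.

T_A = 38.93 N, T_B = 66.58 N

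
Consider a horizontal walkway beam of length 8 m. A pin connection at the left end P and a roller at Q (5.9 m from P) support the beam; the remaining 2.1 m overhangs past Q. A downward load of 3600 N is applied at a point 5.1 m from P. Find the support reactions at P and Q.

Taking moments about P: Q_y·5.9 − 3600·5.1 = 0 → Q_y = 18360/5.9 = 3111.86 ≈ 3112 N.
ΣF_y = 0: P_y + 3111.86 − 3600 = 0 → P_y = 488.1 N.
ΣF_x = 0: no horizontal applied forces, so P_x = 0.

P_x = 0, P_y = 488.1 N, Q_y = 3112 N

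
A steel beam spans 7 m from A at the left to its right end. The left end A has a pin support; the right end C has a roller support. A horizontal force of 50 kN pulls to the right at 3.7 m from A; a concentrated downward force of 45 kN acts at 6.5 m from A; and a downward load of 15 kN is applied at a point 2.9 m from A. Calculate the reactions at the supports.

A_x = -50.00 kN, A_y = 12.00 kN, C_y = 48.00 kN

ΣM about A: C_y·7 − 45·6.5 − 15·2.9 = 0 → C_y = 336/7 = 48.00 kN.
ΣF_y = 0: A_y + 48 − 45 − 15 = 0 → A_y = 12.00 kN.
ΣF_x = 0: A_x + 50 = 0 → A_x = -50.00 kN.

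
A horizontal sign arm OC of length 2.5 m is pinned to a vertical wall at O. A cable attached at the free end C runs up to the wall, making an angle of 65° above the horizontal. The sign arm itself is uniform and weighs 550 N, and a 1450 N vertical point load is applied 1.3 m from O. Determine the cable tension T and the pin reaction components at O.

T = 1135 N, O_x = 479.8 N, O_y = 971.0 N

ΣM about O: T·sin65°·2.5 − 550·1.25 − 1450·1.3 = 0 → T = 2572.5/(2.5·0.906308) = 1135.38 ≈ 1135 N.
ΣF_x = 0: O_x − T·cos65° = 0 → O_x = 1135.38 × 0.422618 = 479.8 N.
ΣF_y = 0: O_y + T·sin65° − 550 − 1450 = 0 → O_y = 2000 − 1135.38 × 0.906308 = 971.0 N.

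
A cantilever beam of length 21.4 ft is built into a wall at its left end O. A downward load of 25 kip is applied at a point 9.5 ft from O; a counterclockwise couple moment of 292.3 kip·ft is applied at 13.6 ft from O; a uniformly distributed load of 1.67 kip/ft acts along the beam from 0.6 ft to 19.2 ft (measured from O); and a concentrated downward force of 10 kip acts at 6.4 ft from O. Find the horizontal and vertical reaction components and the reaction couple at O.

O_x = 0, O_y = 66.06 kip, M_O = 316.7 kip·ft

Resultant of the distributed load: 1.67 × 18.6 = 31.062 kip at 9.9 ft from O.
ΣF_x = 0: O_x = 0.
ΣF_y = 0: O_y − 25 − 1.67·18.6 − 10 = 0 → O_y = 66.06 kip.
ΣM about O: M_O − 25·9.5 + 292.3 − (1.67·18.6)·9.9 − 10·6.4 = 0 → M_O = 316.7 kip·ft.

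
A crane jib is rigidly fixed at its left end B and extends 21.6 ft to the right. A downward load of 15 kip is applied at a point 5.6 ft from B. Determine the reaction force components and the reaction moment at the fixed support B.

ΣF_x = 0: B_x = 0.
ΣF_y = 0: B_y − 15 = 0 → B_y = 15.00 kip.
ΣM about B: M_B − 15·5.6 = 0 → M_B = 84.00 kip·ft.

B_x = 0, B_y = 15.00 kip, M_B = 84.00 kip·ft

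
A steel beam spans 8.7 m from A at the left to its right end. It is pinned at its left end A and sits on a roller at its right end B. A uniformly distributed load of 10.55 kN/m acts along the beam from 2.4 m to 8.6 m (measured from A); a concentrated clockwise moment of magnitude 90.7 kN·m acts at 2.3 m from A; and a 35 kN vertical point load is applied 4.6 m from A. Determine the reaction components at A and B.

A_x = 0, A_y = 30.13 kN, B_y = 70.28 kN

Resultant of the distributed load: 10.55 × 6.2 = 65.41 kN at 5.5 m from A.
ΣM about A: B_y·8.7 − (10.55·6.2)·5.5 − 90.7 − 35·4.6 = 0 → B_y = 611.455/8.7 = 70.2822 ≈ 70.28 kN.
ΣF_y = 0: A_y + 70.2822 − 10.55·6.2 − 35 = 0 → A_y = 30.13 kN.
ΣF_x = 0: no horizontal applied forces, so A_x = 0.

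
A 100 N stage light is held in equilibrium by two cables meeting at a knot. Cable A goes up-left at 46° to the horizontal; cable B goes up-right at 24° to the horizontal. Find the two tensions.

T_A = 97.22 N, T_B = 73.92 N

ΣF_x = 0: −T_A·cos46° + T_B·cos24° = 0 → T_B = 0.760398·T_A.
ΣF_y = 0: T_A·sin46° + T_B·sin24° = 100.
Substitute: T_A·(0.71934 + 0.760398·0.406737) = 100 → T_A = 97.2174 ≈ 97.22 N.
Then T_B = 0.760398 × 97.2174 = 73.92 N.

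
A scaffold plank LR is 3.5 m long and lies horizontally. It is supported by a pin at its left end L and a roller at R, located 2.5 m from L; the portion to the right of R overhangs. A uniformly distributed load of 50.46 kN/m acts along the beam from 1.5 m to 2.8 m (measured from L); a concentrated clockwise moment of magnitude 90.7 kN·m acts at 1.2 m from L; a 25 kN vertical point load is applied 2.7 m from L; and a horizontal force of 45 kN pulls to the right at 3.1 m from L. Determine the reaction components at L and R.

L_x = -45.00 kN, L_y = -29.10 kN, R_y = 119.7 kN

Resultant of the distributed load: 50.46 × 1.3 = 65.598 kN at 2.15 m from L.
Moments about L: R_y·2.5 − (50.46·1.3)·2.15 − 90.7 − 25·2.7 = 0 → R_y = 299.2357/2.5 = 119.694 ≈ 119.7 kN.
ΣF_y = 0: L_y + 119.694 − 50.46·1.3 − 25 = 0 → L_y = -29.10 kN.
ΣF_x = 0: L_x + 45 = 0 → L_x = -45.00 kN.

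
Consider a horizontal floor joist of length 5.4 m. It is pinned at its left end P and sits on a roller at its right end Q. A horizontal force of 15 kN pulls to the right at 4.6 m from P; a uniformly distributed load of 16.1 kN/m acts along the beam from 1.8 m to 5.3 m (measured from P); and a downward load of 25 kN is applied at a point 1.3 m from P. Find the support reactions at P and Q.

Resultant of the distributed load: 16.1 × 3.5 = 56.35 kN at 3.55 m from P.
Moments about P: Q_y·5.4 − (16.1·3.5)·3.55 − 25·1.3 = 0 → Q_y = 232.5425/5.4 = 43.0634 ≈ 43.06 kN.
ΣF_y = 0: P_y + 43.0634 − 16.1·3.5 − 25 = 0 → P_y = 38.29 kN.
ΣF_x = 0: P_x + 15 = 0 → P_x = -15.00 kN.

P_x = -15.00 kN, P_y = 38.29 kN, Q_y = 43.06 kN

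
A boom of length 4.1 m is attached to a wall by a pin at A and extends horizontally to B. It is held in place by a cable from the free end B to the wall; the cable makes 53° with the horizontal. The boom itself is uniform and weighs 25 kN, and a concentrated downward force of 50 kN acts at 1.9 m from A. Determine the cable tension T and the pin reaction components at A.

ΣM about A: T·sin53°·4.1 − 25·2.05 − 50·1.9 = 0 → T = 146.25/(4.1·0.798636) = 44.6646 ≈ 44.66 kN.
ΣF_x = 0: A_x − T·cos53° = 0 → A_x = 44.6646 × 0.601815 = 26.88 kN.
ΣF_y = 0: A_y + T·sin53° − 25 − 50 = 0 → A_y = 75 − 44.6646 × 0.798636 = 39.33 kN.

T = 44.66 kN, A_x = 26.88 kN, A_y = 39.33 kN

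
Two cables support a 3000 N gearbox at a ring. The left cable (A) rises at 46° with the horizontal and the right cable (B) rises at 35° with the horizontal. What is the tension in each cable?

ΣF_x = 0: −T_A·cos46° + T_B·cos35° = 0 → T_B = 0.848021·T_A.
ΣF_y = 0: T_A·sin46° + T_B·sin35° = 3000.
Substitute: T_A·(0.71934 + 0.848021·0.573576) = 3000 → T_A = 2488.09 ≈ 2488 N.
Then T_B = 0.848021 × 2488.09 = 2110 N.

T_A = 2488 N, T_B = 2110 N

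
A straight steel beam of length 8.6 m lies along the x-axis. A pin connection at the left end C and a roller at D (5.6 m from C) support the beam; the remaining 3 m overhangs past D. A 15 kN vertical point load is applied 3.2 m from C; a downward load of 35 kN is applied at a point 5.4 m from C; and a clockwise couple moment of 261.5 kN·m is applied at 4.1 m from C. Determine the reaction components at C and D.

ΣM about C: D_y·5.6 − 15·3.2 − 35·5.4 − 261.5 = 0 → D_y = 498.5/5.6 = 89.0179 ≈ 89.02 kN.
ΣF_y = 0: C_y + 89.0179 − 15 − 35 = 0 → C_y = -39.02 kN.
ΣF_x = 0: no horizontal applied forces, so C_x = 0.

C_x = 0, C_y = -39.02 kN, D_y = 89.02 kN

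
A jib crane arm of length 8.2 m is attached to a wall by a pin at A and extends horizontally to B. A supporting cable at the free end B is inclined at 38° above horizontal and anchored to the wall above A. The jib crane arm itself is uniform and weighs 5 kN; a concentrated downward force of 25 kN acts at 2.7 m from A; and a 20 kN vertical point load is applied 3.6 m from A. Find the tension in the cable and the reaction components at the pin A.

T = 31.69 kN, A_x = 24.97 kN, A_y = 30.49 kN

ΣM about A: T·sin38°·8.2 − 5·4.1 − 25·2.7 − 20·3.6 = 0 → T = 160/(8.2·0.615661) = 31.6931 ≈ 31.69 kN.
ΣF_x = 0: A_x − T·cos38° = 0 → A_x = 31.6931 × 0.788011 = 24.97 kN.
ΣF_y = 0: A_y + T·sin38° − 5 − 25 − 20 = 0 → A_y = 50 − 31.6931 × 0.615661 = 30.49 kN.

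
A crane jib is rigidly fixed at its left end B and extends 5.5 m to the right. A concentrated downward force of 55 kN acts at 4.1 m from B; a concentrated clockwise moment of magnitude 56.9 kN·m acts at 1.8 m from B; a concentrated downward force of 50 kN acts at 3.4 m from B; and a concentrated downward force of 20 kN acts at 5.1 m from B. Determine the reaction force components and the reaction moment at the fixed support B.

ΣF_x = 0: B_x = 0.
ΣF_y = 0: B_y − 55 − 50 − 20 = 0 → B_y = 125.0 kN.
ΣM about B: M_B − 55·4.1 − 56.9 − 50·3.4 − 20·5.1 = 0 → M_B = 554.4 kN·m.

B_x = 0, B_y = 125.0 kN, M_B = 554.4 kN·m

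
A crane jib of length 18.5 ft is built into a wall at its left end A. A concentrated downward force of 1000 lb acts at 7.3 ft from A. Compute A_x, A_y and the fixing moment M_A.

ΣF_x = 0: A_x = 0.
ΣF_y = 0: A_y − 1000 = 0 → A_y = 1000 lb.
ΣM about A: M_A − 1000·7.3 = 0 → M_A = 7300 lb·ft.

A_x = 0, A_y = 1000 lb, M_A = 7300 lb·ft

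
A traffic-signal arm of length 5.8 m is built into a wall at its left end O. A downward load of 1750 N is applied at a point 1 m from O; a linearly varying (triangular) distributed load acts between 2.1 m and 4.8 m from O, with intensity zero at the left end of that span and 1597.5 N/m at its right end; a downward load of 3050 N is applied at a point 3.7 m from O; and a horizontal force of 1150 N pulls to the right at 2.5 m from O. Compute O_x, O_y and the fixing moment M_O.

Resultant of the triangular load: ½ × 1597.5 × 2.7 = 2156.625 N, acting at 3.9 m from O (one-third of the span from the peak).
ΣF_x = 0: O_x + 1150 = 0 → O_x = -1150 N.
ΣF_y = 0: O_y − 1750 − ½·1597.5·2.7 − 3050 = 0 → O_y = 6957 N.
ΣM about O: M_O − 1750·1 − (½·1597.5·2.7)·3.9 − 3050·3.7 = 0 → M_O = 21450 N·m.

O_x = -1150 N, O_y = 6957 N, M_O = 21450 N·m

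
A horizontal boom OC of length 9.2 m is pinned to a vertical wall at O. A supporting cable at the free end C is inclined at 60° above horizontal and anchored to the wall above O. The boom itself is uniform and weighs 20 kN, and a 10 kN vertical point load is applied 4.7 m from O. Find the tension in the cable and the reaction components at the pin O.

T = 17.45 kN, O_x = 8.723 kN, O_y = 14.89 kN

ΣM about O: T·sin60°·9.2 − 20·4.6 − 10·4.7 = 0 → T = 139/(9.2·0.866025) = 17.446 ≈ 17.45 kN.
ΣF_x = 0: O_x − T·cos60° = 0 → O_x = 17.446 × 0.5 = 8.723 kN.
ΣF_y = 0: O_y + T·sin60° − 20 − 10 = 0 → O_y = 30 − 17.446 × 0.866025 = 14.89 kN.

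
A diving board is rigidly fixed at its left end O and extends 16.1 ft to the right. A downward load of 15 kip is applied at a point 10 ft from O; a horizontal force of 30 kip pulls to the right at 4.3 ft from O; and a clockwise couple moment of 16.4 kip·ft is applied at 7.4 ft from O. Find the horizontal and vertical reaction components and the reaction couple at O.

O_x = -30.00 kip, O_y = 15.00 kip, M_O = 166.4 kip·ft

ΣF_x = 0: O_x + 30 = 0 → O_x = -30.00 kip.
ΣF_y = 0: O_y − 15 = 0 → O_y = 15.00 kip.
ΣM about O: M_O − 15·10 − 16.4 = 0 → M_O = 166.4 kip·ft.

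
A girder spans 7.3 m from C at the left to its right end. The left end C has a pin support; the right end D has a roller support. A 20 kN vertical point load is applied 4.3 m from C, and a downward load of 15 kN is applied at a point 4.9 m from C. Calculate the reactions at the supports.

Moments about C: D_y·7.3 − 20·4.3 − 15·4.9 = 0 → D_y = 159.5/7.3 = 21.8493 ≈ 21.85 kN.
ΣF_y = 0: C_y + 21.8493 − 20 − 15 = 0 → C_y = 13.15 kN.
ΣF_x = 0: no horizontal applied forces, so C_x = 0.

C_x = 0, C_y = 13.15 kN, D_y = 21.85 kN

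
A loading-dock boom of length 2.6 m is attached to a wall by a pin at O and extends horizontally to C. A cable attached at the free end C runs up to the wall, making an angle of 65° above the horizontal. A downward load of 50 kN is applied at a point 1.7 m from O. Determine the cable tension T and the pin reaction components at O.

T = 36.07 kN, O_x = 15.24 kN, O_y = 17.31 kN

ΣM about O: T·sin65°·2.6 − 50·1.7 = 0 → T = 85/(2.6·0.906308) = 36.072 ≈ 36.07 kN.
ΣF_x = 0: O_x − T·cos65° = 0 → O_x = 36.072 × 0.422618 = 15.24 kN.
ΣF_y = 0: O_y + T·sin65° − 50 = 0 → O_y = 50 − 36.072 × 0.906308 = 17.31 kN.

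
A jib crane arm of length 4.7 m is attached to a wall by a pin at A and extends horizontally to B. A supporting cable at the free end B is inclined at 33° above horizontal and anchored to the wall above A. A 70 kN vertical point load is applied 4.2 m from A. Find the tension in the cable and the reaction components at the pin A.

T = 114.9 kN, A_x = 96.32 kN, A_y = 7.447 kN

ΣM about A: T·sin33°·4.7 − 70·4.2 = 0 → T = 294/(4.7·0.544639) = 114.853 ≈ 114.9 kN.
ΣF_x = 0: A_x − T·cos33° = 0 → A_x = 114.853 × 0.838671 = 96.32 kN.
ΣF_y = 0: A_y + T·sin33° − 70 = 0 → A_y = 70 − 114.853 × 0.544639 = 7.447 kN.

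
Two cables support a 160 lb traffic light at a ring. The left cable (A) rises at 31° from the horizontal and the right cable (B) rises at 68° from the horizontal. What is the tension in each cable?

ΣF_x = 0: −T_A·cos31° + T_B·cos68° = 0 → T_B = 2.28818·T_A.
ΣF_y = 0: T_A·sin31° + T_B·sin68° = 160.
Substitute: T_A·(0.515038 + 2.28818·0.927184) = 160 → T_A = 60.6842 ≈ 60.68 lb.
Then T_B = 2.28818 × 60.6842 = 138.9 lb.

T_A = 60.68 lb, T_B = 138.9 lb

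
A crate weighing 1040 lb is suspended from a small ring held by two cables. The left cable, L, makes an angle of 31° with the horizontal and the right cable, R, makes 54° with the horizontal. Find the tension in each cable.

ΣF_x = 0: −T_L·cos31° + T_R·cos54° = 0 → T_R = 1.4583·T_L.
ΣF_y = 0: T_L·sin31° + T_R·sin54° = 1040.
Substitute: T_L·(0.515038 + 1.4583·0.809017) = 1040 → T_L = 613.632 ≈ 613.6 lb.
Then T_R = 1.4583 × 613.632 = 894.9 lb.

T_L = 613.6 lb, T_R = 894.9 lb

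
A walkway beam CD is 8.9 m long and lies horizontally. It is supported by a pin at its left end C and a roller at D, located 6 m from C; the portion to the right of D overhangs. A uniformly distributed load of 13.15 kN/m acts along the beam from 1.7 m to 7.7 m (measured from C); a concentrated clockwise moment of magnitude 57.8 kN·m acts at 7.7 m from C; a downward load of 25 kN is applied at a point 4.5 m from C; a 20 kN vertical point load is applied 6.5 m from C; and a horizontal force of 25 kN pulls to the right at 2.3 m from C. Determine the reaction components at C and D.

C_x = -25.00 kN, C_y = 12.05 kN, D_y = 111.9 kN

Resultant of the distributed load: 13.15 × 6 = 78.9 kN at 4.7 m from C.
Moments about C: D_y·6 − (13.15·6)·4.7 − 57.8 − 25·4.5 − 20·6.5 = 0 → D_y = 671.13/6 = 111.855 ≈ 111.9 kN.
ΣF_y = 0: C_y + 111.855 − 13.15·6 − 25 − 20 = 0 → C_y = 12.05 kN.
ΣF_x = 0: C_x + 25 = 0 → C_x = -25.00 kN.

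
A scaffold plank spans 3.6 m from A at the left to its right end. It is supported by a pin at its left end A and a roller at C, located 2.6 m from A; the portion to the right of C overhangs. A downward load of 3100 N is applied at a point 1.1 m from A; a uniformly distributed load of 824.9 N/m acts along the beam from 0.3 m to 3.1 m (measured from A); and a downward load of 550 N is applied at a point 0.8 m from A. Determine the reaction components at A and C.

A_x = 0, A_y = 2969 N, C_y = 2991 N

Resultant of the distributed load: 824.9 × 2.8 = 2309.72 N at 1.7 m from A.
Moments about A: C_y·2.6 − 3100·1.1 − (824.9·2.8)·1.7 − 550·0.8 = 0 → C_y = 7776.524/2.6 = 2990.97 ≈ 2991 N.
ΣF_y = 0: A_y + 2990.97 − 3100 − 824.9·2.8 − 550 = 0 → A_y = 2969 N.
ΣF_x = 0: no horizontal applied forces, so A_x = 0.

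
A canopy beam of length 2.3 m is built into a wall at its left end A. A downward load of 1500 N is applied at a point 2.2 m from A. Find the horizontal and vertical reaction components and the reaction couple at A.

ΣF_x = 0: A_x = 0.
ΣF_y = 0: A_y − 1500 = 0 → A_y = 1500 N.
ΣM about A: M_A − 1500·2.2 = 0 → M_A = 3300 N·m.

A_x = 0, A_y = 1500 N, M_A = 3300 N·m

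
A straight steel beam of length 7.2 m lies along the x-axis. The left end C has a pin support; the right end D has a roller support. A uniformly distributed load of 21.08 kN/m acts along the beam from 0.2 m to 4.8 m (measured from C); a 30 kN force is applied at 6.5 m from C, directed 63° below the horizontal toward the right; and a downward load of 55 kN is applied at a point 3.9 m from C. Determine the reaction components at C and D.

C_x = -13.62 kN, C_y = 91.11 kN, D_y = 87.59 kN

Resultant of the distributed load: 21.08 × 4.6 = 96.968 kN at 2.5 m from C.
Moments about C: D_y·7.2 − (21.08·4.6)·2.5 − 30·sin63°·6.5 − 55·3.9 = 0 → D_y = 630.666/7.2 = 87.5925 ≈ 87.59 kN.
ΣF_y = 0: C_y + 87.5925 − 21.08·4.6 − 30·sin63° − 55 = 0 → C_y = 91.11 kN.
ΣF_x = 0: C_x + 30·cos63° = 0 → C_x = -13.62 kN.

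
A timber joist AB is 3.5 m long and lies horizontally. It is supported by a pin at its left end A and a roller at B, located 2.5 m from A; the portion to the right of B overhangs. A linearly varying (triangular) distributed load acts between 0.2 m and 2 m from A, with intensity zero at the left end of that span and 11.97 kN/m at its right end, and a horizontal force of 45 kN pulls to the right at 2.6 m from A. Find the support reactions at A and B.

Resultant of the triangular load: ½ × 11.97 × 1.8 = 10.773 kN, acting at 1.4 m from A (one-third of the span from the peak).
ΣM about A: B_y·2.5 − (½·11.97·1.8)·1.4 = 0 → B_y = 15.0822/2.5 = 6.03288 ≈ 6.033 kN.
ΣF_y = 0: A_y + 6.03288 − ½·11.97·1.8 = 0 → A_y = 4.740 kN.
ΣF_x = 0: A_x + 45 = 0 → A_x = -45.00 kN.

A_x = -45.00 kN, A_y = 4.740 kN, B_y = 6.033 kN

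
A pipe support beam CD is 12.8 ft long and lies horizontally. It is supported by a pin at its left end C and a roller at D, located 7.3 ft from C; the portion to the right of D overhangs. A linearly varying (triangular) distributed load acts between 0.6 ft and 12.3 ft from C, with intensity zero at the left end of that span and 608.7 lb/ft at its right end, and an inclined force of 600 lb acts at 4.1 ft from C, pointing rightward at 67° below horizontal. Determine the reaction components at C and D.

C_x = -234.4 lb, C_y = -294.5 lb, D_y = 4408 lb

Resultant of the triangular load: ½ × 608.7 × 11.7 = 3560.895 lb, acting at 8.4 ft from C (one-third of the span from the peak).
Taking moments about C: D_y·7.3 − (½·608.7·11.7)·8.4 − 600·sin67°·4.1 = 0 → D_y = 32176/7.3 = 4407.67 ≈ 4408 lb.
ΣF_y = 0: C_y + 4407.67 − ½·608.7·11.7 − 600·sin67° = 0 → C_y = -294.5 lb.
ΣF_x = 0: C_x + 600·cos67° = 0 → C_x = -234.4 lb.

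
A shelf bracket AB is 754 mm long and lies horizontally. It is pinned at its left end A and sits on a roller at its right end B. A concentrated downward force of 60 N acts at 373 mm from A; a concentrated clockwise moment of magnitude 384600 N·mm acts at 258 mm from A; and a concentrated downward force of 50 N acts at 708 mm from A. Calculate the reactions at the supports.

Moments about A: B_y·754 − 60·373 − 384600 − 50·708 = 0 → B_y = 442380/754 = 586.711 ≈ 586.7 N.
ΣF_y = 0: A_y + 586.711 − 60 − 50 = 0 → A_y = -476.7 N.
ΣF_x = 0: no horizontal applied forces, so A_x = 0.

A_x = 0, A_y = -476.7 N, B_y = 586.7 N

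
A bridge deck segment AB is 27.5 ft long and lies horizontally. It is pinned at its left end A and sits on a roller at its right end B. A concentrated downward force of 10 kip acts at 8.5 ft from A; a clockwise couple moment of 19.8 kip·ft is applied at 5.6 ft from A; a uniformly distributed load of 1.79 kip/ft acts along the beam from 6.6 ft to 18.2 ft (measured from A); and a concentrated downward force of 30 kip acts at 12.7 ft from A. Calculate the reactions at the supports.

A_x = 0, A_y = 33.74 kip, B_y = 27.03 kip

Resultant of the distributed load: 1.79 × 11.6 = 20.764 kip at 12.4 ft from A.
Taking moments about A: B_y·27.5 − 10·8.5 − 19.8 − (1.79·11.6)·12.4 − 30·12.7 = 0 → B_y = 743.2736/27.5 = 27.0281 ≈ 27.03 kip.
ΣF_y = 0: A_y + 27.0281 − 10 − 1.79·11.6 − 30 = 0 → A_y = 33.74 kip.
ΣF_x = 0: no horizontal applied forces, so A_x = 0.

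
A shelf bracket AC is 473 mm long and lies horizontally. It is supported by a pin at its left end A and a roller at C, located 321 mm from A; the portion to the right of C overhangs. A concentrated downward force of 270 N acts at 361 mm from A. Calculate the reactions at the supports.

Taking moments about A: C_y·321 − 270·361 = 0 → C_y = 97470/321 = 303.645 ≈ 303.6 N.
ΣF_y = 0: A_y + 303.645 − 270 = 0 → A_y = -33.64 N.
ΣF_x = 0: no horizontal applied forces, so A_x = 0.

A_x = 0, A_y = -33.64 N, C_y = 303.6 N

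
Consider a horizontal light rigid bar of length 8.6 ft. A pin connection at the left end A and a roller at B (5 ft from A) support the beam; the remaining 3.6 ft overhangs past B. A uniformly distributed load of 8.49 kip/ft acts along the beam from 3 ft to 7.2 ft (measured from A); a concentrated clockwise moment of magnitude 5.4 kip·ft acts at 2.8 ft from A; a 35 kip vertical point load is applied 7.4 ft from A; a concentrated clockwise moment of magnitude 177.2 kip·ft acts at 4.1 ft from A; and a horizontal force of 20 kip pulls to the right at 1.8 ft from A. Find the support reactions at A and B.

Resultant of the distributed load: 8.49 × 4.2 = 35.658 kip at 5.1 ft from A.
Taking moments about A: B_y·5 − (8.49·4.2)·5.1 − 5.4 − 35·7.4 − 177.2 = 0 → B_y = 623.4558/5 = 124.691 ≈ 124.7 kip.
ΣF_y = 0: A_y + 124.691 − 8.49·4.2 − 35 = 0 → A_y = -54.03 kip.
ΣF_x = 0: A_x + 20 = 0 → A_x = -20.00 kip.

A_x = -20.00 kip, A_y = -54.03 kip, B_y = 124.7 kip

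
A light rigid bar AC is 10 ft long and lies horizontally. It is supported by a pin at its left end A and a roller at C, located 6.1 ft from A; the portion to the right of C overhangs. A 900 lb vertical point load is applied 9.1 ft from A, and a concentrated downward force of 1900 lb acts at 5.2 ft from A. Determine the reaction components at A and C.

A_x = 0, A_y = -162.3 lb, C_y = 2962 lb

Moments about A: C_y·6.1 − 900·9.1 − 1900·5.2 = 0 → C_y = 18070/6.1 = 2962.3 ≈ 2962 lb.
ΣF_y = 0: A_y + 2962.3 − 900 − 1900 = 0 → A_y = -162.3 lb.
ΣF_x = 0: no horizontal applied forces, so A_x = 0.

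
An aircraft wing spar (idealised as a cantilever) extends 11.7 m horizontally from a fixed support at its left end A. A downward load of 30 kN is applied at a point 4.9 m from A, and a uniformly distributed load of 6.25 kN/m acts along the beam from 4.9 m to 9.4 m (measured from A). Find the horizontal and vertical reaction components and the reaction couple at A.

A_x = 0, A_y = 58.12 kN, M_A = 348.1 kN·m

Resultant of the distributed load: 6.25 × 4.5 = 28.125 kN at 7.15 m from A.
ΣF_x = 0: A_x = 0.
ΣF_y = 0: A_y − 30 − 6.25·4.5 = 0 → A_y = 58.12 kN.
ΣM about A: M_A − 30·4.9 − (6.25·4.5)·7.15 = 0 → M_A = 348.1 kN·m.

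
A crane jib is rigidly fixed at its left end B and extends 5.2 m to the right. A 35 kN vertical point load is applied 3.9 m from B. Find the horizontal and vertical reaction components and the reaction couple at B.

ΣF_x = 0: B_x = 0.
ΣF_y = 0: B_y − 35 = 0 → B_y = 35.00 kN.
ΣM about B: M_B − 35·3.9 = 0 → M_B = 136.5 kN·m.

B_x = 0, B_y = 35.00 kN, M_B = 136.5 kN·m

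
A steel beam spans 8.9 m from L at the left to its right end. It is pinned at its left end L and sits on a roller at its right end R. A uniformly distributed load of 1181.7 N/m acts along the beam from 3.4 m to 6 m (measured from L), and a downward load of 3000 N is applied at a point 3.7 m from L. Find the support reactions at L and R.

Resultant of the distributed load: 1181.7 × 2.6 = 3072.42 N at 4.7 m from L.
Taking moments about L: R_y·8.9 − (1181.7·2.6)·4.7 − 3000·3.7 = 0 → R_y = 25540.374/8.9 = 2869.7 ≈ 2870 N.
ΣF_y = 0: L_y + 2869.7 − 1181.7·2.6 − 3000 = 0 → L_y = 3203 N.
ΣF_x = 0: no horizontal applied forces, so L_x = 0.

L_x = 0, L_y = 3203 N, R_y = 2870 N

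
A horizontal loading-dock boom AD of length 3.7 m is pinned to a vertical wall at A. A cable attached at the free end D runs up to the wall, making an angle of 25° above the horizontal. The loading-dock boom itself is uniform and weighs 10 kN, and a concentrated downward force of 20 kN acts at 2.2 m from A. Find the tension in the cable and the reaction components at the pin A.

T = 39.97 kN, A_x = 36.22 kN, A_y = 13.11 kN

ΣM about A: T·sin25°·3.7 − 10·1.85 − 20·2.2 = 0 → T = 62.5/(3.7·0.422618) = 39.9696 ≈ 39.97 kN.
ΣF_x = 0: A_x − T·cos25° = 0 → A_x = 39.9696 × 0.906308 = 36.22 kN.
ΣF_y = 0: A_y + T·sin25° − 10 − 20 = 0 → A_y = 30 − 39.9696 × 0.422618 = 13.11 kN.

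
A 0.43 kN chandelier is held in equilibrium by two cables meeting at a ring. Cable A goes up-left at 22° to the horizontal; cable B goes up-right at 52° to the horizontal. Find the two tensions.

T_A = 0.2754 kN, T_B = 0.4148 kN

ΣF_x = 0: −T_A·cos22° + T_B·cos52° = 0 → T_B = 1.506·T_A.
ΣF_y = 0: T_A·sin22° + T_B·sin52° = 0.43.
Substitute: T_A·(0.374607 + 1.506·0.788011) = 0.43 → T_A = 0.275402 ≈ 0.2754 kN.
Then T_B = 1.506 × 0.275402 = 0.4148 kN.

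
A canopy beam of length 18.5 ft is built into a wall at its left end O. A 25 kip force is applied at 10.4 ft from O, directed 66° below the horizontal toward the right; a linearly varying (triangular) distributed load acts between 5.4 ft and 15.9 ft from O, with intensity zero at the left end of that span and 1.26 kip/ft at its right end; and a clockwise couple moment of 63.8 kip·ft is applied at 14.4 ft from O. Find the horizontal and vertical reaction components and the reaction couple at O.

O_x = -10.17 kip, O_y = 29.45 kip, M_O = 383.3 kip·ft

Resultant of the triangular load: ½ × 1.26 × 10.5 = 6.615 kip, acting at 12.4 ft from O (one-third of the span from the peak).
ΣF_x = 0: O_x + 25·cos66° = 0 → O_x = -10.17 kip.
ΣF_y = 0: O_y − 25·sin66° − ½·1.26·10.5 = 0 → O_y = 29.45 kip.
ΣM about O: M_O − 25·sin66°·10.4 − (½·1.26·10.5)·12.4 − 63.8 = 0 → M_O = 383.3 kip·ft.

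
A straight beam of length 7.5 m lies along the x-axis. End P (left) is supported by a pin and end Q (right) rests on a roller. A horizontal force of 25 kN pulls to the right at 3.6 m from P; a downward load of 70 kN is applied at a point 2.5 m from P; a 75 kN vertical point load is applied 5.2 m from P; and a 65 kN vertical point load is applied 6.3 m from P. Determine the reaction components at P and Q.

ΣM about P: Q_y·7.5 − 70·2.5 − 75·5.2 − 65·6.3 = 0 → Q_y = 974.5/7.5 = 129.933 ≈ 129.9 kN.
ΣF_y = 0: P_y + 129.933 − 70 − 75 − 65 = 0 → P_y = 80.07 kN.
ΣF_x = 0: P_x + 25 = 0 → P_x = -25.00 kN.

P_x = -25.00 kN, P_y = 80.07 kN, Q_y = 129.9 kN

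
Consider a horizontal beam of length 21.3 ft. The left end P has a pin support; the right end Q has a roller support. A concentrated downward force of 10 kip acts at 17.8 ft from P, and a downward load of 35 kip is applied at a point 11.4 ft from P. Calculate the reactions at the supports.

P_x = 0, P_y = 17.91 kip, Q_y = 27.09 kip

ΣM about P: Q_y·21.3 − 10·17.8 − 35·11.4 = 0 → Q_y = 577/21.3 = 27.0892 ≈ 27.09 kip.
ΣF_y = 0: P_y + 27.0892 − 10 − 35 = 0 → P_y = 17.91 kip.
ΣF_x = 0: no horizontal applied forces, so P_x = 0.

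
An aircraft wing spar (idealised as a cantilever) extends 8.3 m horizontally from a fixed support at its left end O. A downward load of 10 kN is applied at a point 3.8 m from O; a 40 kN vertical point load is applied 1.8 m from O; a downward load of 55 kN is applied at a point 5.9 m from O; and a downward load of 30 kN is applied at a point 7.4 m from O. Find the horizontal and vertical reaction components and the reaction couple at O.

O_x = 0, O_y = 135.0 kN, M_O = 656.5 kN·m

ΣF_x = 0: O_x = 0.
ΣF_y = 0: O_y − 10 − 40 − 55 − 30 = 0 → O_y = 135.0 kN.
ΣM about O: M_O − 10·3.8 − 40·1.8 − 55·5.9 − 30·7.4 = 0 → M_O = 656.5 kN·m.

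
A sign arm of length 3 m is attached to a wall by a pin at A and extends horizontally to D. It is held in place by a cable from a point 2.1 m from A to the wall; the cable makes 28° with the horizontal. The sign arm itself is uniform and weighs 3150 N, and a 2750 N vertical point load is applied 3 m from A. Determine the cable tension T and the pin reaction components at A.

ΣM about A: T·sin28°·2.1 − 3150·1.5 − 2750·3 = 0 → T = 12975/(2.1·0.469472) = 13160.7 ≈ 13160 N.
ΣF_x = 0: A_x − T·cos28° = 0 → A_x = 13160.7 × 0.882948 = 11620 N.
ΣF_y = 0: A_y + T·sin28° − 3150 − 2750 = 0 → A_y = 5900 − 13160.7 × 0.469472 = -278.6 N.

T = 13160 N, A_x = 11620 N, A_y = -278.6 N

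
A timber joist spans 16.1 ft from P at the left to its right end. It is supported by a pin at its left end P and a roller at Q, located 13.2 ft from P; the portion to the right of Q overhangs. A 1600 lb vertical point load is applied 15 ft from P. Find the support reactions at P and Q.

Moments about P: Q_y·13.2 − 1600·15 = 0 → Q_y = 24000/13.2 = 1818.18 ≈ 1818 lb.
ΣF_y = 0: P_y + 1818.18 − 1600 = 0 → P_y = -218.2 lb.
ΣF_x = 0: no horizontal applied forces, so P_x = 0.

P_x = 0, P_y = -218.2 lb, Q_y = 1818 lb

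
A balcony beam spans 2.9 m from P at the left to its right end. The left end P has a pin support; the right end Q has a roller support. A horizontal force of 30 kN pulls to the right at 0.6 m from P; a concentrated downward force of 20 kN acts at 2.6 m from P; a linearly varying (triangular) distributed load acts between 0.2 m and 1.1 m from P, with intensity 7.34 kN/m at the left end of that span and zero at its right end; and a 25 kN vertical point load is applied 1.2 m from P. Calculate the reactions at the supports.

P_x = -30.00 kN, P_y = 19.46 kN, Q_y = 28.85 kN

Resultant of the triangular load: ½ × 7.34 × 0.9 = 3.303 kN, acting at 0.5 m from P (one-third of the span from the peak).
Taking moments about P: Q_y·2.9 − 20·2.6 − (½·7.34·0.9)·0.5 − 25·1.2 = 0 → Q_y = 83.6515/2.9 = 28.8453 ≈ 28.85 kN.
ΣF_y = 0: P_y + 28.8453 − 20 − ½·7.34·0.9 − 25 = 0 → P_y = 19.46 kN.
ΣF_x = 0: P_x + 30 = 0 → P_x = -30.00 kN.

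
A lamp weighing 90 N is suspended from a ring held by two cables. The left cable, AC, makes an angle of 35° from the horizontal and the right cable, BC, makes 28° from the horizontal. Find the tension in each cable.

ΣF_x = 0: −T_AC·cos35° + T_BC·cos28° = 0 → T_BC = 0.927747·T_AC.
ΣF_y = 0: T_AC·sin35° + T_BC·sin28° = 90.
Substitute: T_AC·(0.573576 + 0.927747·0.469472) = 90 → T_AC = 89.186 ≈ 89.19 N.
Then T_BC = 0.927747 × 89.186 = 82.74 N.

T_AC = 89.19 N, T_BC = 82.74 N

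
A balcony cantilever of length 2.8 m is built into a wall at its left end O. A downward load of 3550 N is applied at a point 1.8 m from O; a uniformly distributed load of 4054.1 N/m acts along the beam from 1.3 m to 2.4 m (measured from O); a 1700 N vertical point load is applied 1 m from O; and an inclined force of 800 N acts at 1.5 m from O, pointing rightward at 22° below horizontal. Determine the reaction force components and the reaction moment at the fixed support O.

O_x = -741.7 N, O_y = 10010 N, M_O = 16790 N·m

Resultant of the distributed load: 4054.1 × 1.1 = 4459.51 N at 1.85 m from O.
ΣF_x = 0: O_x + 800·cos22° = 0 → O_x = -741.7 N.
ΣF_y = 0: O_y − 3550 − 4054.1·1.1 − 1700 − 800·sin22° = 0 → O_y = 10010 N.
ΣM about O: M_O − 3550·1.8 − (4054.1·1.1)·1.85 − 1700·1 − 800·sin22°·1.5 = 0 → M_O = 16790 N·m.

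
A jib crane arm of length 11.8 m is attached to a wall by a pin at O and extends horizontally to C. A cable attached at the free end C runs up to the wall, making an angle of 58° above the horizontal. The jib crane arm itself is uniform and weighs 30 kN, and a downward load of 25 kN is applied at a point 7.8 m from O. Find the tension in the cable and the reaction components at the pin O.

T = 37.17 kN, O_x = 19.70 kN, O_y = 23.47 kN

ΣM about O: T·sin58°·11.8 − 30·5.9 − 25·7.8 = 0 → T = 372/(11.8·0.848048) = 37.1741 ≈ 37.17 kN.
ΣF_x = 0: O_x − T·cos58° = 0 → O_x = 37.1741 × 0.529919 = 19.70 kN.
ΣF_y = 0: O_y + T·sin58° − 30 − 25 = 0 → O_y = 55 − 37.1741 × 0.848048 = 23.47 kN.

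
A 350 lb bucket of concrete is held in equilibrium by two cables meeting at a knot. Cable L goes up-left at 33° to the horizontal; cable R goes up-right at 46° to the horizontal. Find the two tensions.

T_L = 247.7 lb, T_R = 299.0 lb

ΣF_x = 0: −T_L·cos33° + T_R·cos46° = 0 → T_R = 1.20731·T_L.
ΣF_y = 0: T_L·sin33° + T_R·sin46° = 350.
Substitute: T_L·(0.544639 + 1.20731·0.71934) = 350 → T_L = 247.681 ≈ 247.7 lb.
Then T_R = 1.20731 × 247.681 = 299.0 lb.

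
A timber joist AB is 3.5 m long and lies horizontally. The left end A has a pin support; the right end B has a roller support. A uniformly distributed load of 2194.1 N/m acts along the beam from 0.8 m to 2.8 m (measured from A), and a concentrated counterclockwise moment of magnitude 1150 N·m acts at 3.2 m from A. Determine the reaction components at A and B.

A_x = 0, A_y = 2460 N, B_y = 1928 N

Resultant of the distributed load: 2194.1 × 2 = 4388.2 N at 1.8 m from A.
Moments about A: B_y·3.5 − (2194.1·2)·1.8 + 1150 = 0 → B_y = 6748.76/3.5 = 1928.22 ≈ 1928 N.
ΣF_y = 0: A_y + 1928.22 − 2194.1·2 = 0 → A_y = 2460 N.
ΣF_x = 0: no horizontal applied forces, so A_x = 0.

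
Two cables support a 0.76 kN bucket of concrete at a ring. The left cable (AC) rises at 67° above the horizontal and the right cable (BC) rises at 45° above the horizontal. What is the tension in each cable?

ΣF_x = 0: −T_AC·cos67° + T_BC·cos45° = 0 → T_BC = 0.552577·T_AC.
ΣF_y = 0: T_AC·sin67° + T_BC·sin45° = 0.76.
Substitute: T_AC·(0.920505 + 0.552577·0.707107) = 0.76 → T_AC = 0.579606 ≈ 0.5796 kN.
Then T_BC = 0.552577 × 0.579606 = 0.3203 kN.

T_AC = 0.5796 kN, T_BC = 0.3203 kN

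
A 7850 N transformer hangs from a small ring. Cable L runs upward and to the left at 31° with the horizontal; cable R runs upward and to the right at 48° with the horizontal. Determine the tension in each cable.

ΣF_x = 0: −T_L·cos31° + T_R·cos48° = 0 → T_R = 1.28102·T_L.
ΣF_y = 0: T_L·sin31° + T_R·sin48° = 7850.
Substitute: T_L·(0.515038 + 1.28102·0.743145) = 7850 → T_L = 5350.98 ≈ 5351 N.
Then T_R = 1.28102 × 5350.98 = 6855 N.

T_L = 5351 N, T_R = 6855 N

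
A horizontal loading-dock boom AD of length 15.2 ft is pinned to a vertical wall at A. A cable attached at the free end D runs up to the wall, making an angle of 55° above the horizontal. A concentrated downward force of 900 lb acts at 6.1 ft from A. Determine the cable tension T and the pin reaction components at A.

ΣM about A: T·sin55°·15.2 − 900·6.1 = 0 → T = 5490/(15.2·0.819152) = 440.925 ≈ 440.9 lb.
ΣF_x = 0: A_x − T·cos55° = 0 → A_x = 440.925 × 0.573576 = 252.9 lb.
ΣF_y = 0: A_y + T·sin55° − 900 = 0 → A_y = 900 − 440.925 × 0.819152 = 538.8 lb.

T = 440.9 lb, A_x = 252.9 lb, A_y = 538.8 lb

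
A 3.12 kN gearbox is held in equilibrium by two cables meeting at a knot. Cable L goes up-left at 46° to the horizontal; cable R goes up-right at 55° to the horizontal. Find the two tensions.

ΣF_x = 0: −T_L·cos46° + T_R·cos55° = 0 → T_R = 1.2111·T_L.
ΣF_y = 0: T_L·sin46° + T_R·sin55° = 3.12.
Substitute: T_L·(0.71934 + 1.2111·0.819152) = 3.12 → T_L = 1.82305 ≈ 1.823 kN.
Then T_R = 1.2111 × 1.82305 = 2.208 kN.

T_L = 1.823 kN, T_R = 2.208 kN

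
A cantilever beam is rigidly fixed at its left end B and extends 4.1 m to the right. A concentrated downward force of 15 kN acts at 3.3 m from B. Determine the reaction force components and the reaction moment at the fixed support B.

B_x = 0, B_y = 15.00 kN, M_B = 49.50 kN·m

ΣF_x = 0: B_x = 0.
ΣF_y = 0: B_y − 15 = 0 → B_y = 15.00 kN.
ΣM about B: M_B − 15·3.3 = 0 → M_B = 49.50 kN·m.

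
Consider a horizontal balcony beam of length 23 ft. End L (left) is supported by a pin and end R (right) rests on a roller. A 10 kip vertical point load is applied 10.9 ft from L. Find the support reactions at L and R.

Moments about L: R_y·23 − 10·10.9 = 0 → R_y = 109/23 = 4.73913 ≈ 4.739 kip.
ΣF_y = 0: L_y + 4.73913 − 10 = 0 → L_y = 5.261 kip.
ΣF_x = 0: no horizontal applied forces, so L_x = 0.

L_x = 0, L_y = 5.261 kip, R_y = 4.739 kip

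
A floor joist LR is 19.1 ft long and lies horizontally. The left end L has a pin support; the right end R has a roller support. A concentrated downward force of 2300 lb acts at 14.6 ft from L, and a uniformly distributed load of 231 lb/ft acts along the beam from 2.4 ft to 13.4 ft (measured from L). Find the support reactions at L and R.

Resultant of the distributed load: 231 × 11 = 2541 lb at 7.9 ft from L.
Moments about L: R_y·19.1 − 2300·14.6 − (231·11)·7.9 = 0 → R_y = 53653.9/19.1 = 2809.1 ≈ 2809 lb.
ΣF_y = 0: L_y + 2809.1 − 2300 − 231·11 = 0 → L_y = 2032 lb.
ΣF_x = 0: no horizontal applied forces, so L_x = 0.

L_x = 0, L_y = 2032 lb, R_y = 2809 lb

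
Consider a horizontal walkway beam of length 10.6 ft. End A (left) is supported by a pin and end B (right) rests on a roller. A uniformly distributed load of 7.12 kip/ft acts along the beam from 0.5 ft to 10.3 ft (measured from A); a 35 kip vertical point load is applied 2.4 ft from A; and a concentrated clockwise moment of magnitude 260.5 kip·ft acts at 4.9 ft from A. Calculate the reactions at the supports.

A_x = 0, A_y = 36.73 kip, B_y = 68.05 kip

Resultant of the distributed load: 7.12 × 9.8 = 69.776 kip at 5.4 ft from A.
Moments about A: B_y·10.6 − (7.12·9.8)·5.4 − 35·2.4 − 260.5 = 0 → B_y = 721.2904/10.6 = 68.0463 ≈ 68.05 kip.
ΣF_y = 0: A_y + 68.0463 − 7.12·9.8 − 35 = 0 → A_y = 36.73 kip.
ΣF_x = 0: no horizontal applied forces, so A_x = 0.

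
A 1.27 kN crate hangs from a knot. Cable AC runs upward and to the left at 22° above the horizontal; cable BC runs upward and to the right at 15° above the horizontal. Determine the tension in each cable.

ΣF_x = 0: −T_AC·cos22° + T_BC·cos15° = 0 → T_BC = 0.959891·T_AC.
ΣF_y = 0: T_AC·sin22° + T_BC·sin15° = 1.27.
Substitute: T_AC·(0.374607 + 0.959891·0.258819) = 1.27 → T_AC = 2.03838 ≈ 2.038 kN.
Then T_BC = 0.959891 × 2.03838 = 1.957 kN.

T_AC = 2.038 kN, T_BC = 1.957 kN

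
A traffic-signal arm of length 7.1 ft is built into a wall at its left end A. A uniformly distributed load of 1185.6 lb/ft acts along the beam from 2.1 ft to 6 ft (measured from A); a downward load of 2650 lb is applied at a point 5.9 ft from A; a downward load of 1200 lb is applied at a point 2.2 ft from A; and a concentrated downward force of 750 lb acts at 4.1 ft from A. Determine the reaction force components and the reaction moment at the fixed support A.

A_x = 0, A_y = 9224 lb, M_A = 40080 lb·ft

Resultant of the distributed load: 1185.6 × 3.9 = 4623.84 lb at 4.05 ft from A.
ΣF_x = 0: A_x = 0.
ΣF_y = 0: A_y − 1185.6·3.9 − 2650 − 1200 − 750 = 0 → A_y = 9224 lb.
ΣM about A: M_A − (1185.6·3.9)·4.05 − 2650·5.9 − 1200·2.2 − 750·4.1 = 0 → M_A = 40080 lb·ft.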